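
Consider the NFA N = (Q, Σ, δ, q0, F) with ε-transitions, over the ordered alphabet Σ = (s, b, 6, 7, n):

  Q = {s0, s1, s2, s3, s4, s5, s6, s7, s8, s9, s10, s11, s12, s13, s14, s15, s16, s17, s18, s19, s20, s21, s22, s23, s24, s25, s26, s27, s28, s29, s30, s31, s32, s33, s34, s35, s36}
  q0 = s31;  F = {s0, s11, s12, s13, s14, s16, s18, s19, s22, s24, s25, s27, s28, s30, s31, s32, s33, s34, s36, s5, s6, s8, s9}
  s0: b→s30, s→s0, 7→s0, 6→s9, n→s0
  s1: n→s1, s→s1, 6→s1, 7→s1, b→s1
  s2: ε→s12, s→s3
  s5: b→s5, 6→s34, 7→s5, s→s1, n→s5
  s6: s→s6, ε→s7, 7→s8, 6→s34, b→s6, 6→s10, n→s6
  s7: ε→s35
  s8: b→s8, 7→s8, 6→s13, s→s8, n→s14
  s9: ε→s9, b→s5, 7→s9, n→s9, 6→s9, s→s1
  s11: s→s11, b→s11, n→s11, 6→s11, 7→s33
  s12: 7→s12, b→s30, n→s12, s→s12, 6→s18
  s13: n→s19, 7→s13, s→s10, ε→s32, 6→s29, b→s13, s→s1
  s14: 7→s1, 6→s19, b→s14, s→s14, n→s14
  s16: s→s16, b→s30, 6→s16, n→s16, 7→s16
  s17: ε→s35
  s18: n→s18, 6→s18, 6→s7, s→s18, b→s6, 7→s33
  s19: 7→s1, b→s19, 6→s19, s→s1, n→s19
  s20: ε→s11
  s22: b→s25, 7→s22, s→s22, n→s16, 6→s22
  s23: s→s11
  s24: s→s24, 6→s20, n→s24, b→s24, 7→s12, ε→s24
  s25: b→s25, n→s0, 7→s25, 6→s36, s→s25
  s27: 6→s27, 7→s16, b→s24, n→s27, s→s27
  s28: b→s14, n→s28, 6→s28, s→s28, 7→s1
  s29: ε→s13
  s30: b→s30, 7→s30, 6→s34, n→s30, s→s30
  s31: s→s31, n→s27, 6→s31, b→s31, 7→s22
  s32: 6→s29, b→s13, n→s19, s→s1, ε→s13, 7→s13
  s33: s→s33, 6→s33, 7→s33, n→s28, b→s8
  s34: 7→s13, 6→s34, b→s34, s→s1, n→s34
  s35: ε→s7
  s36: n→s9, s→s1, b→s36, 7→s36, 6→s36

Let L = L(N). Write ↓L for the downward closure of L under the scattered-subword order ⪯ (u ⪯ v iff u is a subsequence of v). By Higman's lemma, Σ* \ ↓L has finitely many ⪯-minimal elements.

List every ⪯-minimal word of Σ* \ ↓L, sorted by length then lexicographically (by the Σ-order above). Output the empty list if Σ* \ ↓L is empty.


|Q|=37, |F|=23, |δ|=136 (11 ε).
min D↑ (23 st, q0=0, F={11}): 0:s→0,b→0,6→0,7→1,n→2 1:s→1,b→3,6→1,7→1,n→4 2:s→2,b→5,6→2,7→4,n→2 3:s→3,b→3,6→6,7→3,n→7 4:s→4,b→8,6→4,7→4,n→4 5:s→5,b→5,6→9,7→10,n→5 6:s→11,b→6,6→6,7→6,n→12 7:s→7,b→8,6→12,7→7,n→7 8:s→8,b→8,6→13,7→8,n→8 9:s→9,b→9,6→9,7→14,n→9 10:s→10,b→8,6→15,7→10,n→10 11:s→11,b→11,6→11,7→11,n→11 12:s→11,b→16,6→12,7→12,n→12 13:s→11,b→13,6→13,7→17,n→13 14:s→14,b→18,6→14,7→14,n→19 15:s→15,b→20,6→15,7→14,n→15 16:s→11,b→16,6→13,7→16,n→16 17:s→11,b→17,6→17,7→17,n→21 18:s→18,b→18,6→17,7→18,n→22 19:s→19,b→22,6→19,7→11,n→19 20:s→20,b→20,6→13,7→18,n→20 21:s→11,b→21,6→21,7→11,n→21 22:s→22,b→22,6→21,7→11,n→22.
'7b6s': |S_i|=[29, 24, 18, 10, 2] end={s1,s10} rej; 4/4 del acc.
'nb67n7': N↓-sim [29, 25, 21, 17, 10, 4, 1] end={s1} — reject; 6/6 single-dels accept.
2 minimals (antichain).

min(Σ*\↓L) = [7b6s, nb67n7].


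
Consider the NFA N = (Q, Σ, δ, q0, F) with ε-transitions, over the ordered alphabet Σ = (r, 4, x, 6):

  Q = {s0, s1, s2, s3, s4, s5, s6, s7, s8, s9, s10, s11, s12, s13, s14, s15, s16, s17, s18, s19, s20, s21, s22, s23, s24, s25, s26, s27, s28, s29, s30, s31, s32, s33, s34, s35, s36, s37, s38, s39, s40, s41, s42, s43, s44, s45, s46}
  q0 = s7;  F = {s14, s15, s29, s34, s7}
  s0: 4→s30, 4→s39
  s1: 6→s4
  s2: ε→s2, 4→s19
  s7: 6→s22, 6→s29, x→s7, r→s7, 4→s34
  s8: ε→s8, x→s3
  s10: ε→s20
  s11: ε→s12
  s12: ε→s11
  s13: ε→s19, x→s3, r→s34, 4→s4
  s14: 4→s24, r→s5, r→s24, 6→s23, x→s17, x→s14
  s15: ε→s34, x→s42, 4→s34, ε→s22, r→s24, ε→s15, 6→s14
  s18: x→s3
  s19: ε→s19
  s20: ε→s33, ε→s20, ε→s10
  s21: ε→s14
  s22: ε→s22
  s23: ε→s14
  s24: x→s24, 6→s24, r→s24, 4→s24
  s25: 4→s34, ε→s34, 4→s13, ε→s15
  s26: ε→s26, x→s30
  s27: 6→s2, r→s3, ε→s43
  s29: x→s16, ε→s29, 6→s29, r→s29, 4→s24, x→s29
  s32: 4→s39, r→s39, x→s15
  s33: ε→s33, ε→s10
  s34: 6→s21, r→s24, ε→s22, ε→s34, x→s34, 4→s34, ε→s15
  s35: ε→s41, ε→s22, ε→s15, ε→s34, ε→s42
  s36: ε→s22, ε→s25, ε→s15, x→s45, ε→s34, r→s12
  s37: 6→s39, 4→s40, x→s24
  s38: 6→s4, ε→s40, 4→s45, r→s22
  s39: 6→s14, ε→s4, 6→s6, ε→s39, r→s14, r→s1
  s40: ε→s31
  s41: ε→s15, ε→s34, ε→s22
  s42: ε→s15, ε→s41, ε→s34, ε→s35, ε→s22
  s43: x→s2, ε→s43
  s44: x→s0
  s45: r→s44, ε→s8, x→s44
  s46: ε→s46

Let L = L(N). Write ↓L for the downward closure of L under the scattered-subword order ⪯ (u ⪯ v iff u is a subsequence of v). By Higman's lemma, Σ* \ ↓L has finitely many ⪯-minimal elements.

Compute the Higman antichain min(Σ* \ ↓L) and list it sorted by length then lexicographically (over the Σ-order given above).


Antichain: [4r, 64].

|Q|=47, |F|=5, |δ|=111 (50 ε).
min D↑ (5 st, q0=0, F={3}): 0:r→0,4→1,x→0,6→2 1:r→3,4→1,x→1,6→4 2:r→2,4→3,x→2,6→2 3:r→3,4→3,x→3,6→3 4:r→3,4→3,x→4,6→4 (ε-aug+det+¬).
'4r': |S_i|=[15, 12, 2] end={s24,s5} — reject; 2/2 del acc.
'64': N↓-sim [15, 9, 1] end={s24} rej; 2/2 del acc.
2 minimals (antichain).


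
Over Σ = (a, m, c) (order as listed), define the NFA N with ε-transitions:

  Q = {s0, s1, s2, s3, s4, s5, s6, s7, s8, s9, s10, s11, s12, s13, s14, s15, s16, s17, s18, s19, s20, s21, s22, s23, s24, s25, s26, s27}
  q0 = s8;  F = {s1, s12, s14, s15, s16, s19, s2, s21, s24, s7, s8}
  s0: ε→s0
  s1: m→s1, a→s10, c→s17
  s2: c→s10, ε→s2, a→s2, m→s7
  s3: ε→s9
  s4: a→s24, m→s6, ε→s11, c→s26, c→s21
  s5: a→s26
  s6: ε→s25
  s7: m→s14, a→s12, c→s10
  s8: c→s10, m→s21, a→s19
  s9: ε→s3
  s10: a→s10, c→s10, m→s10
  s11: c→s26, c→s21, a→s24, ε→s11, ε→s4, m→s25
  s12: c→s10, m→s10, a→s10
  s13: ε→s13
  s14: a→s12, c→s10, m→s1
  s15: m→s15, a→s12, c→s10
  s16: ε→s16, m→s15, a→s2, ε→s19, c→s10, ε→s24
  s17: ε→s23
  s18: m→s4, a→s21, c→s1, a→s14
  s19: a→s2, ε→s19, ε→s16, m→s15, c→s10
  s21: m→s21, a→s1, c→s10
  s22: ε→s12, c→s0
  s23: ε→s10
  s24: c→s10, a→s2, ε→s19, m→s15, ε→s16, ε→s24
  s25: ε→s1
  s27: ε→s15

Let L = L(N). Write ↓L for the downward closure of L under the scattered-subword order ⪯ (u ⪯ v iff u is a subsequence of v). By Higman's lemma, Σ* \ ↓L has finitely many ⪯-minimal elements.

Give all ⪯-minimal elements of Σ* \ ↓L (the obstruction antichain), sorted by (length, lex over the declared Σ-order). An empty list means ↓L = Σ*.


|Q|=28, |F|=11, |δ|=72 (22 ε).
min D↑ (10 st, q0=0, F={3}): 0:a→1,m→2,c→3 1:a→4,m→5,c→3 2:a→6,m→2,c→3 3:a→3,m→3,c→3 4:a→4,m→7,c→3 5:a→8,m→5,c→3 6:a→3,m→6,c→3 7:a→8,m→9,c→3 8:a→3,m→3,c→3 9:a→8,m→6,c→3.
'c': |S_i|=[14, 3] end={s10,s17,s23} rej; 1/1 del acc.
'maa': run [14, 9, 5, 1] end={s10} — reject; 3/3 single-dels accept.
'amam': run [14, 12, 8, 2, 1] end={s10} — reject; 4/4 deletions ∈↓L.
'aammma': |S_i|=[14, 12, 8, 7, 6, 4, 1] end={s10} rej; 6/6 single-dels accept.
4 obstructions.

A = [c, maa, amam, aammma].


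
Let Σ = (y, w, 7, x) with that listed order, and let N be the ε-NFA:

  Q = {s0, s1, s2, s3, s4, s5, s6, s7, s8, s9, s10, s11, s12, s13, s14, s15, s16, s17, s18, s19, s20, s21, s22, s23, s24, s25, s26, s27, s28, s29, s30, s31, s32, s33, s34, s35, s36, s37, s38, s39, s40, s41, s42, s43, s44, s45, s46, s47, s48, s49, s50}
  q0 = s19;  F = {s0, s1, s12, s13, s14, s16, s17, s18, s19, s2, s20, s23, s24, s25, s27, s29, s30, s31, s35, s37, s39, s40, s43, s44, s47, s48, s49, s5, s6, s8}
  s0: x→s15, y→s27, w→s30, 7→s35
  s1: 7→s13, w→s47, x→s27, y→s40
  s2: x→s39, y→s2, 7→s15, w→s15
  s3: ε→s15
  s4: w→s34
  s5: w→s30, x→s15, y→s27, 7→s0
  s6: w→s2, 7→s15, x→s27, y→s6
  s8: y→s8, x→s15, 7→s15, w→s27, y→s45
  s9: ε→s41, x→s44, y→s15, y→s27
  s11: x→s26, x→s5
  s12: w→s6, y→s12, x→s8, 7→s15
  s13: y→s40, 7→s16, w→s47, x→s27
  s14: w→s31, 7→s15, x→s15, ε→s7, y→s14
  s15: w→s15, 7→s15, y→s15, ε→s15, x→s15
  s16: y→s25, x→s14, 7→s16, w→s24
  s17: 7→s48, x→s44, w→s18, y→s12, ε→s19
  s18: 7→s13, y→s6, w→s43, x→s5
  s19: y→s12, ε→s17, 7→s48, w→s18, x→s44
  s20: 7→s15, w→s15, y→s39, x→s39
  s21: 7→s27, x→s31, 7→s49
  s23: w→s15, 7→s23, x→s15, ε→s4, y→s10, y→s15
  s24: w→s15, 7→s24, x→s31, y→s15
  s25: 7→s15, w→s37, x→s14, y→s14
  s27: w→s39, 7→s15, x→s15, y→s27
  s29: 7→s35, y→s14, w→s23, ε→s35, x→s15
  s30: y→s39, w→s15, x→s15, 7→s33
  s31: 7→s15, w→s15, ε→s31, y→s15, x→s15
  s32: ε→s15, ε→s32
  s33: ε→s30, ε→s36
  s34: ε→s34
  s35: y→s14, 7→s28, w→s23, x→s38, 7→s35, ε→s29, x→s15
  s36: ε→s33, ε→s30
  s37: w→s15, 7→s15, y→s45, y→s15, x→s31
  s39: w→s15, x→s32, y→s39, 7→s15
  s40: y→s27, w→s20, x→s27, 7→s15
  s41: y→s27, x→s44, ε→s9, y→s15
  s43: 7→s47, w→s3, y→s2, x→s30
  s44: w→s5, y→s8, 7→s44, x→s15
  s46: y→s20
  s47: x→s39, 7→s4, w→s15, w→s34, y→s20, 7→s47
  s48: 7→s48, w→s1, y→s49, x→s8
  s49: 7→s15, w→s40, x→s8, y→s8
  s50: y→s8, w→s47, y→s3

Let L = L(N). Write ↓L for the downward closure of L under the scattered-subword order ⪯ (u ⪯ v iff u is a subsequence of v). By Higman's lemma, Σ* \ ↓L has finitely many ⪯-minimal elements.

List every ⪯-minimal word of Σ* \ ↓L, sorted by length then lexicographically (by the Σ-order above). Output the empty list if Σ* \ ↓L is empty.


|Q|=51, |F|=30, |δ|=165 (18 ε).
min D↑ (29 st, q0=0, F={6}): 0:y→1,w→2,7→3,x→4 1:y→1,w→5,7→6,x→7 2:y→5,w→8,7→9,x→10 3:y→11,w→12,7→3,x→7 4:y→7,w→10,7→4,x→6 5:y→5,w→13,7→6,x→14 6:y→6,w→6,7→6,x→6 7:y→7,w→14,7→6,x→6 8:y→13,w→6,7→15,x→16 9:y→17,w→15,7→18,x→14 10:y→14,w→16,7→19,x→6 11:y→7,w→17,7→6,x→7 12:y→17,w→15,7→9,x→14 13:y→13,w→6,7→6,x→20 14:y→14,w→20,7→6,x→6 15:y→21,w→6,7→15,x→20 16:y→20,w→6,7→16,x→6 17:y→14,w→21,7→6,x→14 18:y→22,w→23,7→18,x→24 19:y→14,w→16,7→25,x→6 20:y→20,w→6,7→6,x→6 21:y→20,w→6,7→6,x→20 22:y→24,w→26,7→6,x→24 23:y→6,w→6,7→23,x→27 24:y→24,w→27,7→6,x→6 25:y→24,w→28,7→25,x→6 26:y→6,w→6,7→6,x→27 27:y→6,w→6,7→6,x→6 28:y→6,w→6,7→28,x→6.
'y7': run [42, 18, 1] end={s15} ∉↓L; 2/2 single-dels accept.
'xx': N↓-sim [42, 23, 3] end={s15,s32,s38} ∉↓L; 2/2 deletions ∈↓L.
'www': N↓-sim [42, 35, 19, 3] end={s15,s3,s34} ∉↓L; 3/3 del acc.
'7x7': run [42, 34, 10, 1] end={s15} rej; 3/3 deletions ∈↓L.
'7yyx': |S_i|=[42, 34, 15, 9, 2] end={s15,s32} rej; 4/4 deletions ∈↓L.
'w77wy': run [42, 35, 28, 24, 9, 3] end={s10,s15,s45} rej; 5/5 deletions ∈↓L.
6 obstructions.

min(Σ*\↓L) = [y7, xx, www, 7x7, 7yyx, w77wy].


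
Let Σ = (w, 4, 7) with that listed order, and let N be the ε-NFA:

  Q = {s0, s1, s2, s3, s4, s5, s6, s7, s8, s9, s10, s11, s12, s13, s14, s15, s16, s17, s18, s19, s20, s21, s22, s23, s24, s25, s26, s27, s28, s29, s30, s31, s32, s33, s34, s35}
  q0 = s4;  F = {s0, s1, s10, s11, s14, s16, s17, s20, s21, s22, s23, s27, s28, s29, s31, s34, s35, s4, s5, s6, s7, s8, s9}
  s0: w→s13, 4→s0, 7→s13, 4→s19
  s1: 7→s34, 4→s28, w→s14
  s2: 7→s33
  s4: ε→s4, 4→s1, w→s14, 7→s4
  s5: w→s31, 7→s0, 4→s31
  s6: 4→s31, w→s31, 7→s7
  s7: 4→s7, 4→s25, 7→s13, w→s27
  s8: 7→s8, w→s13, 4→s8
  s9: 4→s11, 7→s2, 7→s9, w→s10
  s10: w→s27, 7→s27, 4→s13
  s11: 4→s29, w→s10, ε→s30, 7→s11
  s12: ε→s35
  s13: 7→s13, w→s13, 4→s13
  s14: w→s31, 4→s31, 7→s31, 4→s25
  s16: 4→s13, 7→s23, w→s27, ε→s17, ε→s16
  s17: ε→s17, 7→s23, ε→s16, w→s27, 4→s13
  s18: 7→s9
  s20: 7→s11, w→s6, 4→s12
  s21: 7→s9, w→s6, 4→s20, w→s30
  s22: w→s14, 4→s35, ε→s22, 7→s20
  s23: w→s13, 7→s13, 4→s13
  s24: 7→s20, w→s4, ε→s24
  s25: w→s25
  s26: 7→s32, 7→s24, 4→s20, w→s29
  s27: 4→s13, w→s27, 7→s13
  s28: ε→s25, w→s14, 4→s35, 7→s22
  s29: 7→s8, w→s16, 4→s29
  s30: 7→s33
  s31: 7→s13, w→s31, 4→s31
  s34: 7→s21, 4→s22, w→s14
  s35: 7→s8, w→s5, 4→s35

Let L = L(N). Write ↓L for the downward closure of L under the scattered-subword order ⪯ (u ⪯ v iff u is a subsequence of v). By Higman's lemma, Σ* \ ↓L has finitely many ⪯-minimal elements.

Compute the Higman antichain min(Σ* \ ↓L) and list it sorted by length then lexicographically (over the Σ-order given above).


|Q|=36, |F|=23, |δ|=97 (10 ε).
min D↑ (23 st, q0=0, F={6}): 0:w→1,4→2,7→0 1:w→3,4→3,7→3 2:w→1,4→4,7→5 3:w→3,4→3,7→6 4:w→1,4→7,7→8 5:w→1,4→8,7→9 6:w→6,4→6,7→6 7:w→10,4→7,7→11 8:w→1,4→7,7→12 9:w→13,4→12,7→14 10:w→3,4→3,7→15 11:w→6,4→11,7→11 12:w→13,4→7,7→16 13:w→3,4→3,7→17 14:w→18,4→16,7→14 15:w→6,4→15,7→6 16:w→18,4→19,7→16 17:w→20,4→17,7→6 18:w→20,4→6,7→20 19:w→21,4→19,7→11 20:w→20,4→6,7→6 21:w→20,4→6,7→22 22:w→6,4→6,7→6.
'ww7': N↓-sim [30, 16, 4, 1] end={s13} — reject; 3/3 deletions ∈↓L.
'w47': |S_i|=[30, 16, 7, 1] end={s13} — reject; 3/3 single-dels accept.
'w77': N↓-sim [30, 16, 9, 1] end={s13} — reject; 3/3 del acc.
'4447w': N↓-sim [30, 29, 24, 15, 5, 1] end={s13} rej; 5/5 deletions ∈↓L.
'4777w4': |S_i|=[30, 29, 27, 24, 17, 7, 1] end={s13} — reject; 6/6 single-dels accept.
5 words, ⪯-incomp.

Antichain: [ww7, w47, w77, 4447w, 4777w4].


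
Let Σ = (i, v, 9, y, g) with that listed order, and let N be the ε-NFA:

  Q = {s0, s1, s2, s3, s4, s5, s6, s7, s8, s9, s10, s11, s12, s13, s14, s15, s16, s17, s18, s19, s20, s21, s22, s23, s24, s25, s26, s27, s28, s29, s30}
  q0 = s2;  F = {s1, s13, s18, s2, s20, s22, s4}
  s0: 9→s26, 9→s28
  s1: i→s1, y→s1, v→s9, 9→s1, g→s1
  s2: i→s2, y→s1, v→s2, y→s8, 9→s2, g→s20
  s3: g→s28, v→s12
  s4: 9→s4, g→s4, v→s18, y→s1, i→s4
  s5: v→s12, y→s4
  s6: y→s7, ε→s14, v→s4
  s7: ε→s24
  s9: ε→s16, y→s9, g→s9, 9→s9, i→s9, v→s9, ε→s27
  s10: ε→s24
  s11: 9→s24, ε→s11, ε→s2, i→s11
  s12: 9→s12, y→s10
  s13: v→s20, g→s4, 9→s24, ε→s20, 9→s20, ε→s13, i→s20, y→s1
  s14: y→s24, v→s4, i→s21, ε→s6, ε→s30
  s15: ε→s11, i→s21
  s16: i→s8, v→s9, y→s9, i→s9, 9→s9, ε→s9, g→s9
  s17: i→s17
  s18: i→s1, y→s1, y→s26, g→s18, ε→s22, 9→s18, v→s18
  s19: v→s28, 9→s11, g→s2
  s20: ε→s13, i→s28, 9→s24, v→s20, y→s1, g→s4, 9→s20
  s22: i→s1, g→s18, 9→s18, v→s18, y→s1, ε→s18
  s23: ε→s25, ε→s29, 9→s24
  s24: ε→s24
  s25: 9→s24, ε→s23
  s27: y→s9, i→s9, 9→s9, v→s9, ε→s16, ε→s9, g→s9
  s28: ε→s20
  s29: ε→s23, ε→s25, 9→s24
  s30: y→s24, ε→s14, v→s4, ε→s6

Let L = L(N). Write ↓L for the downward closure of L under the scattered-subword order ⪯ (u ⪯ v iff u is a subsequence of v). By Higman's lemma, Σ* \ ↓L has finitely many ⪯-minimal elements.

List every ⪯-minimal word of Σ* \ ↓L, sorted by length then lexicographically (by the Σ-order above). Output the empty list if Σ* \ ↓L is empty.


|Q|=31, |F|=7, |δ|=107 (27 ε).
min D↑ (6 st, q0=0, F={3}): 0:i→0,v→0,9→0,y→1,g→2 1:i→1,v→3,9→1,y→1,g→1 2:i→2,v→2,9→2,y→1,g→4 3:i→3,v→3,9→3,y→3,g→3 4:i→4,v→5,9→4,y→1,g→4 5:i→1,v→5,9→5,y→1,g→5 [Hopcroft].
'yv': run [14, 6, 4] end={s16,s27,s8,s9} — reject; 2/2 del acc.
'ggviv': run [14, 13, 9, 8, 5, 4] end={s16,s27,s8,s9} — reject; 5/5 del acc.
2 words, ⪯-incomp.

Antichain: [yv, ggviv].


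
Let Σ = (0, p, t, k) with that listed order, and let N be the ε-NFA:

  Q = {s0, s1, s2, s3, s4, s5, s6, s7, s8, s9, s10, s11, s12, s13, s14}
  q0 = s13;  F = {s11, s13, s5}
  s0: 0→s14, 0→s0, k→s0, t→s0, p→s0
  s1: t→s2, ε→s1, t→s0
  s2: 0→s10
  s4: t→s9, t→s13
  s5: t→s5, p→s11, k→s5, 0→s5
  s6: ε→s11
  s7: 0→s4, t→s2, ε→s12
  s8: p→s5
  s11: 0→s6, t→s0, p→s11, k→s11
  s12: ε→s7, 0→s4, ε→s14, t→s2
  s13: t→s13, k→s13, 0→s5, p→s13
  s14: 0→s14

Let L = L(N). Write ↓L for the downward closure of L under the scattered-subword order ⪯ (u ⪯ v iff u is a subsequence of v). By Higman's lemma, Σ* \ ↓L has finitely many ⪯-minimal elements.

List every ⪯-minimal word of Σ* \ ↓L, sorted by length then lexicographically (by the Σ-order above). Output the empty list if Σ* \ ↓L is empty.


|Q|=15, |F|=3, |δ|=33 (5 ε).
min D↑ (4 st, q0=0, F={3}): 0:0→1,p→0,t→0,k→0 1:0→1,p→2,t→1,k→1 2:0→2,p→2,t→3,k→2 3:0→3,p→3,t→3,k→3 [Hopcroft].
'0pt': N↓-sim [6, 5, 4, 2] end={s0,s14} ∉↓L; 3/3 single-dels accept.
1 minimals (antichain).

Antichain: [0pt].


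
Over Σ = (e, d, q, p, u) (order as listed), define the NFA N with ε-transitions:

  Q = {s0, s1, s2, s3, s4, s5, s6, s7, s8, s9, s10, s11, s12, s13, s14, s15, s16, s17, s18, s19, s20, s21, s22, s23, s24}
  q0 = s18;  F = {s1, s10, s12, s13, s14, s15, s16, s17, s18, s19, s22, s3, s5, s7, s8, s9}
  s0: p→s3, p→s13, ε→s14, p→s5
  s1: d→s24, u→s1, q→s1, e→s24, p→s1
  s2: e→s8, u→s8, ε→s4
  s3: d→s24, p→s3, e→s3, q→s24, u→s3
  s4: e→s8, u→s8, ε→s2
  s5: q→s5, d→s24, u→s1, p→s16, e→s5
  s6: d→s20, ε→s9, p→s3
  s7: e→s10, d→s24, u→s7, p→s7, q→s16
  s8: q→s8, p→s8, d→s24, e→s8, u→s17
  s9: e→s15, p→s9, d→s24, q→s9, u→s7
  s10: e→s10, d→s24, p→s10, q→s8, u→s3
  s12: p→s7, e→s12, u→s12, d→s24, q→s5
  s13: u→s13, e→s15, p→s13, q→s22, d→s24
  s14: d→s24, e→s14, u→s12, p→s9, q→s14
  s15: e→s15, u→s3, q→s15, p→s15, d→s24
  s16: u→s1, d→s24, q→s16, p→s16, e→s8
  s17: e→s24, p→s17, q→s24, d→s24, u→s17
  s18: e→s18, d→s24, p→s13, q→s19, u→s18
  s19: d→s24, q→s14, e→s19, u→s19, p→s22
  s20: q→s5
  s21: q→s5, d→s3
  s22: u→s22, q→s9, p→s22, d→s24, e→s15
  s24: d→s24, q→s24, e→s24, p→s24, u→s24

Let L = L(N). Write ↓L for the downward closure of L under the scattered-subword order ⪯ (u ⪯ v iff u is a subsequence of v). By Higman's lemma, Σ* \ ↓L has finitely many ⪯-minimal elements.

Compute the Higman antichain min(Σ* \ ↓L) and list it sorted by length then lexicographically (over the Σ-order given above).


|Q|=25, |F|=16, |δ|=101 (4 ε).
min D↑ (17 st, q0=0, F={1}): 0:e→0,d→1,q→2,p→3,u→0 1:e→1,d→1,q→1,p→1,u→1 2:e→2,d→1,q→4,p→5,u→2 3:e→6,d→1,q→5,p→3,u→3 4:e→4,d→1,q→4,p→7,u→8 5:e→6,d→1,q→7,p→5,u→5 6:e→6,d→1,q→6,p→6,u→9 7:e→6,d→1,q→7,p→7,u→10 8:e→8,d→1,q→11,p→10,u→8 9:e→9,d→1,q→1,p→9,u→9 10:e→12,d→1,q→13,p→10,u→10 11:e→11,d→1,q→11,p→13,u→14 12:e→12,d→1,q→15,p→12,u→9 13:e→15,d→1,q→13,p→13,u→14 14:e→1,d→1,q→14,p→14,u→14 15:e→15,d→1,q→15,p→15,u→16 16:e→1,d→1,q→1,p→16,u→16 [Hopcroft].
'd': N↓-sim [17, 1] end={s24} rej; 1/1 single-dels accept.
'peuq': N↓-sim [17, 12, 6, 3, 1] end={s24} ∉↓L; 4/4 deletions ∈↓L.
'qquque': N↓-sim [17, 15, 13, 10, 6, 3, 1] end={s24} — reject; 6/6 del acc.
3 obstructions.

min(Σ*\↓L) = [d, peuq, qquque].


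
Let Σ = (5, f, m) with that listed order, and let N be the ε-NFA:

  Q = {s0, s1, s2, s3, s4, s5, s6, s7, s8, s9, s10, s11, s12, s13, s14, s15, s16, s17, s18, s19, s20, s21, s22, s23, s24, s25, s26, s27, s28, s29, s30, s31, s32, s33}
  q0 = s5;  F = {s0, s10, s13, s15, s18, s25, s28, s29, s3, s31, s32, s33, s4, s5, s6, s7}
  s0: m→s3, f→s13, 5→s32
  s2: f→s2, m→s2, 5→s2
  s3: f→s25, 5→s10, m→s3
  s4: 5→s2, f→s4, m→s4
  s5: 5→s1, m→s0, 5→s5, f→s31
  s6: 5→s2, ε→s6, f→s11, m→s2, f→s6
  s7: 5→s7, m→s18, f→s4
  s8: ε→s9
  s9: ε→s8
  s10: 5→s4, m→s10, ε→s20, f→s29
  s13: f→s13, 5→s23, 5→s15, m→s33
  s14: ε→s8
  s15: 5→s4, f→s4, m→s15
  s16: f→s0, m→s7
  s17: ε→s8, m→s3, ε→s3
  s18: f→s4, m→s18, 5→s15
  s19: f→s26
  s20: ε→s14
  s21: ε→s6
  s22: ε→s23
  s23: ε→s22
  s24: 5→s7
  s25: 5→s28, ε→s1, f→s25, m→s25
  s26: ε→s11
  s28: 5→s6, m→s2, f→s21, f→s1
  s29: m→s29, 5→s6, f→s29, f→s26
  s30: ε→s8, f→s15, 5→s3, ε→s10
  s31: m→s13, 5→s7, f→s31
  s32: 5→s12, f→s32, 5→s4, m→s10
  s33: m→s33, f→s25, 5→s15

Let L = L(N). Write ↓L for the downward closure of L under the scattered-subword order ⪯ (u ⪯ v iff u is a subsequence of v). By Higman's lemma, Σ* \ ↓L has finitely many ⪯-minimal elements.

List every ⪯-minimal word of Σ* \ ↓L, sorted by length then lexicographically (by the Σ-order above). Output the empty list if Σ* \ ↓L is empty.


|Q|=34, |F|=16, |δ|=79 (15 ε).
min D↑ (17 st, q0=0, F={13}): 0:5→0,f→1,m→2 1:5→3,f→1,m→4 2:5→5,f→4,m→6 3:5→3,f→7,m→8 4:5→9,f→4,m→10 5:5→7,f→5,m→11 6:5→11,f→12,m→6 7:5→13,f→7,m→7 8:5→9,f→7,m→8 9:5→7,f→7,m→9 10:5→9,f→12,m→10 11:5→7,f→14,m→11 12:5→15,f→12,m→12 13:5→13,f→13,m→13 14:5→16,f→14,m→14 15:5→16,f→16,m→13 16:5→13,f→16,m→13 (ε-aug+det+¬).
'f5f5': run [28, 25, 13, 6, 1] end={s2} — reject; 4/4 single-dels accept.
'm555': |S_i|=[28, 25, 19, 5, 1] end={s2} ∉↓L; 4/4 single-dels accept.
'mmf5m': |S_i|=[28, 25, 19, 10, 6, 1] end={s2} — reject; 5/5 deletions ∈↓L.
3 minimals (antichain).

Antichain: [f5f5, m555, mmf5m].


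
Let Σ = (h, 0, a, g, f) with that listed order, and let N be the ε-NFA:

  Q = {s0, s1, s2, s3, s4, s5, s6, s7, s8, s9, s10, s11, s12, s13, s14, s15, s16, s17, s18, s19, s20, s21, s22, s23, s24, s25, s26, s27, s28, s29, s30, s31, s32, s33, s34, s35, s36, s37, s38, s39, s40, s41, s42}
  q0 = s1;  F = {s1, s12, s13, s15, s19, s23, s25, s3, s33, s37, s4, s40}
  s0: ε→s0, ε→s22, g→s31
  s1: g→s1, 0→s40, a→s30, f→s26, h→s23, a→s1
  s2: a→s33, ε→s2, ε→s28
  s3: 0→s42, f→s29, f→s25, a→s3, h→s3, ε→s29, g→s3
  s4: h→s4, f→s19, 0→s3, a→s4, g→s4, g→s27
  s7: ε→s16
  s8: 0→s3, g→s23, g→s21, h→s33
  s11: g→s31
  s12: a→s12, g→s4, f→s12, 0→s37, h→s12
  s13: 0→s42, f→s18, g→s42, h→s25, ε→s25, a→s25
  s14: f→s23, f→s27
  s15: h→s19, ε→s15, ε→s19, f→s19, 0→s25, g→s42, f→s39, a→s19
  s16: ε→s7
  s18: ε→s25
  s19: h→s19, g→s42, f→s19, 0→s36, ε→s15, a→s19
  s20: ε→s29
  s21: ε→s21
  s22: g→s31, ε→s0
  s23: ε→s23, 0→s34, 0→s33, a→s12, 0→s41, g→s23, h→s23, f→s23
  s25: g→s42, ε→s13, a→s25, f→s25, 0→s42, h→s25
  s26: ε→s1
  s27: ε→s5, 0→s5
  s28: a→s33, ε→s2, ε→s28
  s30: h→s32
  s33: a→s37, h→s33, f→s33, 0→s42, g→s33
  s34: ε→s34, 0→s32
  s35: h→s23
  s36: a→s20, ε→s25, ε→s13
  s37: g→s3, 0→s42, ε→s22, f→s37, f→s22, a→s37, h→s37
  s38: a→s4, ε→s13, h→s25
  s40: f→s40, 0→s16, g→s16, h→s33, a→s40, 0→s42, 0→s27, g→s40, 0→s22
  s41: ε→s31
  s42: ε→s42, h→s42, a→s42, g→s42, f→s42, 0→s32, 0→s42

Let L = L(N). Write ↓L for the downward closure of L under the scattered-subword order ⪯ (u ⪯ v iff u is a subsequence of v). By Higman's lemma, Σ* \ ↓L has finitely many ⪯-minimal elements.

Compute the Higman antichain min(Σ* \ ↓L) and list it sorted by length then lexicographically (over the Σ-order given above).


A = [00, hagfg].

|Q|=43, |F|=12, |δ|=123 (28 ε).
min D↑ (11 st, q0=0, F={5}): 0:h→1,0→2,a→0,g→0,f→0 1:h→1,0→3,a→4,g→1,f→1 2:h→3,0→5,a→2,g→2,f→2 3:h→3,0→5,a→6,g→3,f→3 4:h→4,0→6,a→4,g→7,f→4 5:h→5,0→5,a→5,g→5,f→5 6:h→6,0→5,a→6,g→8,f→6 7:h→7,0→8,a→7,g→7,f→9 8:h→8,0→5,a→8,g→8,f→10 9:h→9,0→10,a→9,g→5,f→9 10:h→10,0→5,a→10,g→5,f→10.
'00': run [30, 21, 9] end={s0,s16,s22,s27,s31,s32,s42,s5,s7} — reject; 2/2 del acc.
'hagfg': N↓-sim [30, 24, 20, 16, 11, 2] end={s32,s42} rej; 5/5 deletions ∈↓L.
2 obstructions.


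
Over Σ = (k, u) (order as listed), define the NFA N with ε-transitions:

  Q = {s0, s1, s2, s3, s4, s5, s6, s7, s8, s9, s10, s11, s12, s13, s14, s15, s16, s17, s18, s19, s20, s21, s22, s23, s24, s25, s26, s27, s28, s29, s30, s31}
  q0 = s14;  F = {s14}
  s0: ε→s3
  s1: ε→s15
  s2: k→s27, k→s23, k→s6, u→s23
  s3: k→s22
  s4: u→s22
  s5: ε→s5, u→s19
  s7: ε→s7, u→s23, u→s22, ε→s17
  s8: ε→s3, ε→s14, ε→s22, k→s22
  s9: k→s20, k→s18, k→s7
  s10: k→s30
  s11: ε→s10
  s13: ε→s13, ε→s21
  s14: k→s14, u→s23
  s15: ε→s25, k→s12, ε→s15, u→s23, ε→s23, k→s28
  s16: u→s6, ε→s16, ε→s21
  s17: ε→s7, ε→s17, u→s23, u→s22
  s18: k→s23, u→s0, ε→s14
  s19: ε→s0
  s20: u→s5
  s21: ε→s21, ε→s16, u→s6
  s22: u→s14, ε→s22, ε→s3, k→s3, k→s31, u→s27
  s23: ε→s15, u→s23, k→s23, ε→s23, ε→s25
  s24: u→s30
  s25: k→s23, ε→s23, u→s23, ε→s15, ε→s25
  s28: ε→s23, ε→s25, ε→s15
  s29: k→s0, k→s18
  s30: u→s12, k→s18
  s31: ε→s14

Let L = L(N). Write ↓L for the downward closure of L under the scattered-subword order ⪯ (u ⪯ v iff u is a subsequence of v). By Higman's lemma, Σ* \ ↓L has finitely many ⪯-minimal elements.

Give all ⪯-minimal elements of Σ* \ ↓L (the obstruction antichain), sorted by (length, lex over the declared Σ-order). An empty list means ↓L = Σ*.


A = [u].

|Q|=32, |F|=1, |δ|=73 (34 ε).
min D↑ (2 st, q0=0, F={1}): 0:k→0,u→1 1:k→1,u→1 (ε-aug+det+¬).
'u': N↓-sim [6, 5] end={s12,s15,s23,s25,s28} — reject; 1/1 del acc.
1 obstructions.


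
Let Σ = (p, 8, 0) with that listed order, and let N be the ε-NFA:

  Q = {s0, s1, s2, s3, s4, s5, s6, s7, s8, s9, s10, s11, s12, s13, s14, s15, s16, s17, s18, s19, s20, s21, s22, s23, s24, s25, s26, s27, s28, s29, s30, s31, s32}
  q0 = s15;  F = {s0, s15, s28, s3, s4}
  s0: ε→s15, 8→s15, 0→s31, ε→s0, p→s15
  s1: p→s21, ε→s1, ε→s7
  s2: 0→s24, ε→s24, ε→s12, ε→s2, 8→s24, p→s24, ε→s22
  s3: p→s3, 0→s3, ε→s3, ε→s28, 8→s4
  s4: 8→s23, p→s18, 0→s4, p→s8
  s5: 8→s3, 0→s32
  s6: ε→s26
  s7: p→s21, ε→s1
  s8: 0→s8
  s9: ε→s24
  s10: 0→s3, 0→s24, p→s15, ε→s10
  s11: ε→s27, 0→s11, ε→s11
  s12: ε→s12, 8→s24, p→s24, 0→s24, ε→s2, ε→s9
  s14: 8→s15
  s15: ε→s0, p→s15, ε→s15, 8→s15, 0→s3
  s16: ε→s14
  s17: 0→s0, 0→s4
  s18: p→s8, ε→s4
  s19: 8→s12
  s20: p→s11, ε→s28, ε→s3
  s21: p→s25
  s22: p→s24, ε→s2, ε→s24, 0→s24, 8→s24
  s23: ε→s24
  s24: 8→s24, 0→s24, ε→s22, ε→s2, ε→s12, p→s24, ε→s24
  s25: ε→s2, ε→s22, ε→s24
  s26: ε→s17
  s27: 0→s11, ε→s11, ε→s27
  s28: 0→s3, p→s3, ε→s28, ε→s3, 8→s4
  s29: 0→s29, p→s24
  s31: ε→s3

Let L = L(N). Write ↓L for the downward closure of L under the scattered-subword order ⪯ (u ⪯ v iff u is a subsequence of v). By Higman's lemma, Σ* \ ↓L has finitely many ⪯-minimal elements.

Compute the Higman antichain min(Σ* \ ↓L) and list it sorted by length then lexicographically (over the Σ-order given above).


min(Σ*\↓L) = [088].

|Q|=33, |F|=5, |δ|=88 (41 ε).
min D↑ (4 st, q0=0, F={3}): 0:p→0,8→0,0→1 1:p→1,8→2,0→1 2:p→2,8→3,0→2 3:p→3,8→3,0→3 [Hopcroft].
'088': N↓-sim [14, 12, 9, 6] end={s12,s2,s22,s23,s24,s9} — reject; 3/3 deletions ∈↓L.
1 minimals (antichain).


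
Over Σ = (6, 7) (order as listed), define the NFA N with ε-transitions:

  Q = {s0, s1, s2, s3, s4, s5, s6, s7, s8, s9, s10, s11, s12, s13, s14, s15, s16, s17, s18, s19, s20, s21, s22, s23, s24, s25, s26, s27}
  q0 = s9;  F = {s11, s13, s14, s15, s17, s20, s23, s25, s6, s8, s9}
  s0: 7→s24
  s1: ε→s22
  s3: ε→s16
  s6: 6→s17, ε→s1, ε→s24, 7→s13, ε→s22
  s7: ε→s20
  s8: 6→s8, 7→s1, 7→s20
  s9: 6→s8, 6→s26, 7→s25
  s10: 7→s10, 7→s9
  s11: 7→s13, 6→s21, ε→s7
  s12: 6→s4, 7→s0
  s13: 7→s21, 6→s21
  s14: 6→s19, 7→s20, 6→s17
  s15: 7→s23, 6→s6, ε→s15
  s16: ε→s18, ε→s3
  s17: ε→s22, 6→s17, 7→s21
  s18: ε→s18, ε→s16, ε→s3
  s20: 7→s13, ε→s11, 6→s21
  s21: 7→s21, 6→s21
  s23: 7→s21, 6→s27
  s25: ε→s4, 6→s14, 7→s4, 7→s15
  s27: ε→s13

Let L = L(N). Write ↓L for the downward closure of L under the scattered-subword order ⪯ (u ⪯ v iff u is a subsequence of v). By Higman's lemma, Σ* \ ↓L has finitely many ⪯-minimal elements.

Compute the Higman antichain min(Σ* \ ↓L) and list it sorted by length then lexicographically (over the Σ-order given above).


min(Σ*\↓L) = [676, 6777, 7667, 7777, 77766].

|Q|=28, |F|=11, |δ|=50 (17 ε).
min D↑ (11 st, q0=0, F={6}): 0:6→1,7→2 1:6→1,7→3 2:6→4,7→5 3:6→6,7→7 4:6→8,7→3 5:6→9,7→10 6:6→6,7→6 7:6→6,7→6 8:6→8,7→6 9:6→8,7→7 10:6→7,7→6.
'676': run [20, 15, 7, 1] end={s21} — reject; 3/3 single-dels accept.
'6777': run [20, 15, 7, 2, 1] end={s21} — reject; 4/4 deletions ∈↓L.
'7667': |S_i|=[20, 17, 13, 4, 1] end={s21} — reject; 4/4 deletions ∈↓L.
'7777': N↓-sim [20, 17, 14, 4, 1] end={s21} — reject; 4/4 del acc.
'77766': |S_i|=[20, 17, 14, 4, 3, 1] end={s21} — reject; 5/5 deletions ∈↓L.
5 words, ⪯-incomp.


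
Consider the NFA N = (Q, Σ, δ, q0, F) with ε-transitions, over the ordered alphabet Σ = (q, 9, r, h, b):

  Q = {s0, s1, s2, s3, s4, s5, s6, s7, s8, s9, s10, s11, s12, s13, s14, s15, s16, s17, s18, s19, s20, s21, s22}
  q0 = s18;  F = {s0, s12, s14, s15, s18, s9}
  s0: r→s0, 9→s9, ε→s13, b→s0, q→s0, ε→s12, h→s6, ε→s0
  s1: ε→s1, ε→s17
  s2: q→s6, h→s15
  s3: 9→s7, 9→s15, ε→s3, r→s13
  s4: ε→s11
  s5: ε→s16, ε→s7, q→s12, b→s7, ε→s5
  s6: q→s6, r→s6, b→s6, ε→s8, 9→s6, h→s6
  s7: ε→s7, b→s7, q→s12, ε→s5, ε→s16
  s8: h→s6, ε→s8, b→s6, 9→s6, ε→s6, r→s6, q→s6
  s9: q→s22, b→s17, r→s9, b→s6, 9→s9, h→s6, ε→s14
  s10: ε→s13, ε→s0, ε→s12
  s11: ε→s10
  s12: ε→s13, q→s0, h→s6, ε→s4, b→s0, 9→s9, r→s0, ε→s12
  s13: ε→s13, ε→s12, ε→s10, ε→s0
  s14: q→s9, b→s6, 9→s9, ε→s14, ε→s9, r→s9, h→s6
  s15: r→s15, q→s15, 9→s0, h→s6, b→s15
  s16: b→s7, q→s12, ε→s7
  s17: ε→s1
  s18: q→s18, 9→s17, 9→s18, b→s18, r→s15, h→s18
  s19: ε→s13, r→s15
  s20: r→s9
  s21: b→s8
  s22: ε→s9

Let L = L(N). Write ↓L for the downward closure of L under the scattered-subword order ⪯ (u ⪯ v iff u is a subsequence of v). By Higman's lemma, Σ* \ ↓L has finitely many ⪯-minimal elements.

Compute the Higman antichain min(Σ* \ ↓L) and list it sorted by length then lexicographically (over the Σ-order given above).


min(Σ*\↓L) = [rh, r99b].

|Q|=23, |F|=6, |δ|=90 (34 ε).
min D↑ (5 st, q0=0, F={3}): 0:q→0,9→0,r→1,h→0,b→0 1:q→1,9→2,r→1,h→3,b→1 2:q→2,9→4,r→2,h→3,b→2 3:q→3,9→3,r→3,h→3,b→3 4:q→4,9→4,r→4,h→3,b→3 [Hopcroft].
'rh': |S_i|=[15, 14, 2] end={s6,s8} rej; 2/2 del acc.
'r99b': |S_i|=[15, 14, 13, 7, 4] end={s1,s17,s6,s8} — reject; 4/4 single-dels accept.
2 minimals (antichain).


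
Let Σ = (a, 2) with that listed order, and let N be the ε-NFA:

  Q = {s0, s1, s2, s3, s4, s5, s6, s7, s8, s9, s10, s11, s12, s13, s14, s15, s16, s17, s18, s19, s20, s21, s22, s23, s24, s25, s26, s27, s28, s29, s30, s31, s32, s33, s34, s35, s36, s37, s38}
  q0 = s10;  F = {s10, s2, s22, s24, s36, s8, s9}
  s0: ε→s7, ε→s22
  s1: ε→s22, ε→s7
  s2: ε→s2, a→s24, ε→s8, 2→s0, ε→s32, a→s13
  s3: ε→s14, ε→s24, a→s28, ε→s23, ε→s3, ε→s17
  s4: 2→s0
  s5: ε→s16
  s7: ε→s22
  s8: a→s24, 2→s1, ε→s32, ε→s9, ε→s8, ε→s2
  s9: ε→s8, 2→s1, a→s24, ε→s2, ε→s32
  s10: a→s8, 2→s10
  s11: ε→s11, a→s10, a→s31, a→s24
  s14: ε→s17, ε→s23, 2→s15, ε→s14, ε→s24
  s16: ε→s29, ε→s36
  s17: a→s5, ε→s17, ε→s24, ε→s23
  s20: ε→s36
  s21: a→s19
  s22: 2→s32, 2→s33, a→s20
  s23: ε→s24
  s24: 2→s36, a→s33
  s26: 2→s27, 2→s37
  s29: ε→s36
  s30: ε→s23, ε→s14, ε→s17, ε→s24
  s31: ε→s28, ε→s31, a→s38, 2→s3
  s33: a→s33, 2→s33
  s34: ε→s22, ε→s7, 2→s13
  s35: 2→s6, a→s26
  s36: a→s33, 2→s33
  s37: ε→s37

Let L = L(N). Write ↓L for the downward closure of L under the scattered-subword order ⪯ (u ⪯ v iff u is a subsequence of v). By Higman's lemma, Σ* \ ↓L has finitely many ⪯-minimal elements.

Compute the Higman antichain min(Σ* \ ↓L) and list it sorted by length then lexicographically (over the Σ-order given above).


min(Σ*\↓L) = [aaa, a22].

|Q|=39, |F|=7, |δ|=76 (43 ε).
min D↑ (6 st, q0=0, F={4}): 0:a→1,2→0 1:a→2,2→3 2:a→4,2→5 3:a→5,2→4 4:a→4,2→4 5:a→4,2→4 [Hopcroft].
'aaa': |S_i|=[14, 13, 5, 1] end={s33} — reject; 3/3 del acc.
'a22': |S_i|=[14, 13, 8, 2] end={s32,s33} ∉↓L; 3/3 del acc.
2 minimals (antichain).


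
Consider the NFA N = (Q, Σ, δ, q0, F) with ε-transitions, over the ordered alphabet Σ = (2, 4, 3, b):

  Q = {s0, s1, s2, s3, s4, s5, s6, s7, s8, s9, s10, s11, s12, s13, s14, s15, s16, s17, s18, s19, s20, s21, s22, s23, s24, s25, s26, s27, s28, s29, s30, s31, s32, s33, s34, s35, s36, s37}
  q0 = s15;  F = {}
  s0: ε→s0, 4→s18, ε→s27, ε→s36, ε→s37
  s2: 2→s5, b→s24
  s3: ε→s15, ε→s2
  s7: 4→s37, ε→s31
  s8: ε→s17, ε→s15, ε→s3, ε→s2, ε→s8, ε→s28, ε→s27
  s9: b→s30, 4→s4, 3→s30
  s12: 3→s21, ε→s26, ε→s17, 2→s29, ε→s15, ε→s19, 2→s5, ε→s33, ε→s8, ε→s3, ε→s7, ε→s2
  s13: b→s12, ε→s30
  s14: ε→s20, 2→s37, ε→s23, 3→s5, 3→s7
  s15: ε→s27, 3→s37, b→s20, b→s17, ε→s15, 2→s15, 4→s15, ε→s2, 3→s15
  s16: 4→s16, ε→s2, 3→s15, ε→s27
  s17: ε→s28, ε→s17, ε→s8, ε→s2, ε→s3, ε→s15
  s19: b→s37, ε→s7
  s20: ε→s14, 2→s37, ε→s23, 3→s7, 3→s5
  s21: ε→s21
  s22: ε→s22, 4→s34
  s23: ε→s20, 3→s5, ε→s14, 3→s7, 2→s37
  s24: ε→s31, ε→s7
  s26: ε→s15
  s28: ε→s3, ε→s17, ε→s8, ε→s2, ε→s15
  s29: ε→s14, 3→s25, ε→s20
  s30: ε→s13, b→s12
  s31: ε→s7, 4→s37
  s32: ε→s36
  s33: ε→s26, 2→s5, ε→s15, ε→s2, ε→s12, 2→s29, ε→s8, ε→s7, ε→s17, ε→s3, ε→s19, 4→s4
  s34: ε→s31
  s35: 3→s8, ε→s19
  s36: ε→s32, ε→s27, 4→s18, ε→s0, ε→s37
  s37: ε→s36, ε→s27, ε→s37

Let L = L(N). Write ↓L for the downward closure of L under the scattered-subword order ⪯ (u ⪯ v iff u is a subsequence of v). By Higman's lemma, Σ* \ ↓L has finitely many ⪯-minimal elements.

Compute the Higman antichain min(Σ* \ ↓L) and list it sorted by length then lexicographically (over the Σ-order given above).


min(Σ*\↓L) = [ε].

|Q|=38, |F|=0, |δ|=113 (75 ε).
min D↑ (1 st, q0=0, F={0}): 0:2→0,4→0,3→0,b→0 [Hopcroft].
ε ∈ L(D↑) — L = ∅.


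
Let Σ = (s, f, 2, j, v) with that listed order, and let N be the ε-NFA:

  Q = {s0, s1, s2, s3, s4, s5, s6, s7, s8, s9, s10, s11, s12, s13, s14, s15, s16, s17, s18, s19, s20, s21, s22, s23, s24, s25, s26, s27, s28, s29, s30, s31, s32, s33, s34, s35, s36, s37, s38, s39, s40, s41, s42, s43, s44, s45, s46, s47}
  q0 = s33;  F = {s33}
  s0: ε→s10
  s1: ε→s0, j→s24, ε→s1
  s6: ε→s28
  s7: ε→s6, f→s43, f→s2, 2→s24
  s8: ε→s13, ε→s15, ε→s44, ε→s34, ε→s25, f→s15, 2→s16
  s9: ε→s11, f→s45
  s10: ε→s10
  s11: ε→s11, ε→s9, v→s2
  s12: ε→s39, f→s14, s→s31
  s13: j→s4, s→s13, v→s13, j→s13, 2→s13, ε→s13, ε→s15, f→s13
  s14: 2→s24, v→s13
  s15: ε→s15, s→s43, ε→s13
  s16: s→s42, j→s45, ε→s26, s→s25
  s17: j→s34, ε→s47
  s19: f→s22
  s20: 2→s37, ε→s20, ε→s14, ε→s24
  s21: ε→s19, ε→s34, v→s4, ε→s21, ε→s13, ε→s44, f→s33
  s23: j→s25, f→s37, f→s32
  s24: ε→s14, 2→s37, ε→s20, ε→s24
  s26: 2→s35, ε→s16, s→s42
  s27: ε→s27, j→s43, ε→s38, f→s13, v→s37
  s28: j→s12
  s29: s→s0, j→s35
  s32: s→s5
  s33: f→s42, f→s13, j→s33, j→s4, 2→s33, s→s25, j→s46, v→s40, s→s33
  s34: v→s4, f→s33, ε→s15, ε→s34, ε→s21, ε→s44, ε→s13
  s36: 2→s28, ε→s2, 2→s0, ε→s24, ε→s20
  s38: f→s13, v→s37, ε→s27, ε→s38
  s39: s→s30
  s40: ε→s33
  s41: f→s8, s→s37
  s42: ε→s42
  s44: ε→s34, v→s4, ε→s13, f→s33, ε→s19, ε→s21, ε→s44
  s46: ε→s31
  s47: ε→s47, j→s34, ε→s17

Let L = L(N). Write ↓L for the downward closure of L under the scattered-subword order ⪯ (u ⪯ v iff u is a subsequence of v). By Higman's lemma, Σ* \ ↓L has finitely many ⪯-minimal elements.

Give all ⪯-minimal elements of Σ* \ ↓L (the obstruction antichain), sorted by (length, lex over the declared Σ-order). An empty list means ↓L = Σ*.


|Q|=48, |F|=1, |δ|=116 (55 ε).
min D↑ (2 st, q0=0, F={1}): 0:s→0,f→1,2→0,j→0,v→0 1:s→1,f→1,2→1,j→1,v→1.
'f': |S_i|=[10, 5] end={s13,s15,s4,s42,s43} rej; 1/1 del acc.
1 words, ⪯-incomp.

Antichain: [f].


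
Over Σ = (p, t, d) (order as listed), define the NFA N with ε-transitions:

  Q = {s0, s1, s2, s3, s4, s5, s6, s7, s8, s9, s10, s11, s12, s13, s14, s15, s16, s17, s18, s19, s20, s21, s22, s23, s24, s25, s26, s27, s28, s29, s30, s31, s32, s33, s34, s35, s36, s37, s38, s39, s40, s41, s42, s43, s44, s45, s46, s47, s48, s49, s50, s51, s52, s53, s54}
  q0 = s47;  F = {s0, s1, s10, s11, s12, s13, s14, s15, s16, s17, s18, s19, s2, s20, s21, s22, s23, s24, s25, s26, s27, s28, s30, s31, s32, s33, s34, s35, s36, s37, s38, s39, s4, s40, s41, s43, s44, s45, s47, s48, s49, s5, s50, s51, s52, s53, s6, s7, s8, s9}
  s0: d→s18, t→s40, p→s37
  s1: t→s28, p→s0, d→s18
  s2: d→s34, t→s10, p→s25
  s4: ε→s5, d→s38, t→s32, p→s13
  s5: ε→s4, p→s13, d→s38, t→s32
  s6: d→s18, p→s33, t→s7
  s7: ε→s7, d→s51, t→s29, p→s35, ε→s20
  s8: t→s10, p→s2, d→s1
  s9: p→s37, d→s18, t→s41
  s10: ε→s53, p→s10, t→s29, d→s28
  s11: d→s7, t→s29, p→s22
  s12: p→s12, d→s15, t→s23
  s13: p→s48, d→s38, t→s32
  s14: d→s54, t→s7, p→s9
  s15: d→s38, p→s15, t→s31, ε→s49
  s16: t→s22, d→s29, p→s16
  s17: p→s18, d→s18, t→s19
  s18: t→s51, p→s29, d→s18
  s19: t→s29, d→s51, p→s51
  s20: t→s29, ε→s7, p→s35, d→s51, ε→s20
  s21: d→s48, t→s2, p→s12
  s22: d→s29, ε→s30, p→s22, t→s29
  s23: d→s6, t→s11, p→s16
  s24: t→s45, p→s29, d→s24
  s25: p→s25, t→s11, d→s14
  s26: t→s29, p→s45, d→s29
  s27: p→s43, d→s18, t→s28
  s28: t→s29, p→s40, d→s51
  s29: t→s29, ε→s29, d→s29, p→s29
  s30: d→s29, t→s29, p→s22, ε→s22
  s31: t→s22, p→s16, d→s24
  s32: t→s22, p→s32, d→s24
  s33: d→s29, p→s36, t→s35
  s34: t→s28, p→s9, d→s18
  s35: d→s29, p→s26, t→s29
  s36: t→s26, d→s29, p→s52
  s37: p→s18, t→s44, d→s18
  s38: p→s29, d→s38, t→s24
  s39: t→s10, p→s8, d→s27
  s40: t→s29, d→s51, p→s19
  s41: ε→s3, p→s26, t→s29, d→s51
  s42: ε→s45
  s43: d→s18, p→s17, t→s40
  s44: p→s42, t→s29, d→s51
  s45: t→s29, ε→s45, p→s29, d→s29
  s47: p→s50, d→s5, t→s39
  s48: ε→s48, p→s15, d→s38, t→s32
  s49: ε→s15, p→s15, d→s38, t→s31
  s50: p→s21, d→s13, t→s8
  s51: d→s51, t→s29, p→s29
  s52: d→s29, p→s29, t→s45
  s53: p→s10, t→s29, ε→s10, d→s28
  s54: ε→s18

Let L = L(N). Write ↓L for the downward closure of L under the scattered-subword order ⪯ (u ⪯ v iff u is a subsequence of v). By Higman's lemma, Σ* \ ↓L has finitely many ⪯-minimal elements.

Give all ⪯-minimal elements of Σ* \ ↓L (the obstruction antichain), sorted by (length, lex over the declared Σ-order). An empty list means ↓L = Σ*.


Antichain: [ttt, ddp, dttd, ppptpd, tdpppp].

|Q|=55, |F|=50, |δ|=171 (18 ε).
min D↑ (46 st, q0=0, F={15}): 0:p→1,t→2,d→3 1:p→4,t→5,d→6 2:p→5,t→7,d→8 3:p→6,t→9,d→10 4:p→11,t→12,d→13 5:p→12,t→7,d→14 6:p→13,t→9,d→10 7:p→7,t→15,d→16 8:p→17,t→16,d→18 9:p→9,t→19,d→20 10:p→15,t→20,d→10 11:p→11,t→21,d→22 12:p→23,t→7,d→24 13:p→22,t→9,d→10 14:p→25,t→16,d→18 15:p→15,t→15,d→15 16:p→26,t→15,d→27 17:p→28,t→26,d→18 18:p→15,t→27,d→18 19:p→19,t→15,d→15 20:p→15,t→29,d→20 21:p→30,t→31,d→32 22:p→22,t→33,d→10 23:p→23,t→31,d→34 24:p→35,t→16,d→18 25:p→36,t→26,d→18 26:p→37,t→15,d→27 27:p→15,t→15,d→27 28:p→18,t→37,d→18 29:p→15,t→15,d→15 30:p→30,t→19,d→15 31:p→19,t→15,d→38 32:p→39,t→38,d→18 33:p→30,t→19,d→20 34:p→35,t→38,d→18 35:p→36,t→40,d→18 36:p→18,t→41,d→18 37:p→27,t→15,d→27 38:p→42,t→15,d→27 39:p→43,t→42,d→15 40:p→44,t→15,d→27 41:p→29,t→15,d→27 42:p→44,t→15,d→15 43:p→45,t→44,d→15 44:p→29,t→15,d→15 45:p→15,t→29,d→15 (ε-aug+det+¬).
'ttt': N↓-sim [54, 43, 19, 1] end={s29} ∉↓L; 3/3 single-dels accept.
'ddp': |S_i|=[54, 42, 7, 1] end={s29} — reject; 3/3 deletions ∈↓L.
'dttd': |S_i|=[54, 42, 20, 4, 1] end={s29} rej; 4/4 deletions ∈↓L.
'ppptpd': N↓-sim [54, 49, 44, 38, 23, 11, 1] end={s29} ∉↓L; 6/6 del acc.
'tdpppp': N↓-sim [54, 43, 30, 20, 12, 6, 1] end={s29} ∉↓L; 6/6 deletions ∈↓L.
5 minimals (antichain).
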